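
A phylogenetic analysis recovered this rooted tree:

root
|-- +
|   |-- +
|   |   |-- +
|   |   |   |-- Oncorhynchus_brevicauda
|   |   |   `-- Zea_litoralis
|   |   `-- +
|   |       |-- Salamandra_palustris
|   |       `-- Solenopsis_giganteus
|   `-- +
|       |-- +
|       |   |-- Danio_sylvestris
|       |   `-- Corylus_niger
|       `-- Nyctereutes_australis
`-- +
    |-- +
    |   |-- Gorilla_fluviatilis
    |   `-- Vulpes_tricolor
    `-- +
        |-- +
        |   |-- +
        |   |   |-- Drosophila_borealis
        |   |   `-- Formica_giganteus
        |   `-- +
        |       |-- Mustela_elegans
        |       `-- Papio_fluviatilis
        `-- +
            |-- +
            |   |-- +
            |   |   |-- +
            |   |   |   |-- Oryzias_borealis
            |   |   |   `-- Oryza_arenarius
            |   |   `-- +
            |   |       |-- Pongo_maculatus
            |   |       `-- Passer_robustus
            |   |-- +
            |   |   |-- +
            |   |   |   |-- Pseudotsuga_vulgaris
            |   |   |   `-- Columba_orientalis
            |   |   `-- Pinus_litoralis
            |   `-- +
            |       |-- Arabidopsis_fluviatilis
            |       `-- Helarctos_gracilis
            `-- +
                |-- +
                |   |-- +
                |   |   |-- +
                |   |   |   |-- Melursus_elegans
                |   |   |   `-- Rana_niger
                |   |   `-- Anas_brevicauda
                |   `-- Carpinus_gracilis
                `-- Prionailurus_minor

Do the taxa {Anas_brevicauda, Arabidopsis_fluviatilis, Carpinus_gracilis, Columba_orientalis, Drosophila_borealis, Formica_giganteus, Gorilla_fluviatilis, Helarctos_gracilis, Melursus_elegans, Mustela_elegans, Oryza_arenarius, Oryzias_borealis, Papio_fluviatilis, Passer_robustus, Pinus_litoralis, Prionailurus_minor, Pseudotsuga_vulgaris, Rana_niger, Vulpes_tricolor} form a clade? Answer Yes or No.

No

The MRCA of the listed taxa subtends ((Gorilla_fluviatilis,Vulpes_tricolor),(((Drosophila_borealis,Formica_giganteus),(Mustela_elegans,Papio_fluviatilis)),((((Oryzias_borealis,Oryza_arenarius),(Pongo_maculatus,Passer_robustus)),((Pseudotsuga_vulgaris,Columba_orientalis),Pinus_litoralis),(Arabidopsis_fluviatilis,Helarctos_gracilis)),((((Melursus_elegans,Rana_niger),Anas_brevicauda),Carpinus_gracilis),Prionailurus_minor)))).
That clade also contains Pongo_maculatus, which is not in the proposed group, so the group is not monophyletic.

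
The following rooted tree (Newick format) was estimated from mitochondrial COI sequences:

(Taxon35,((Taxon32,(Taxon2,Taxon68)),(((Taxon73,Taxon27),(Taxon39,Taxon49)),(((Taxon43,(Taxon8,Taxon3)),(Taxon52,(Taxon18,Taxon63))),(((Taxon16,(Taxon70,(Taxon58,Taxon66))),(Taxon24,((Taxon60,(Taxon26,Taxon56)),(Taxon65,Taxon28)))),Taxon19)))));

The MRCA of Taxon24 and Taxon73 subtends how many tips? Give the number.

The MRCA of Taxon24 and Taxon73 is the node subtending (((Taxon73,Taxon27),(Taxon39,Taxon49)),(((Taxon43,(Taxon8,Taxon3)),(Taxon52,(Taxon18,Taxon63))),(((Taxon16,(Taxon70,(Taxon58,Taxon66))),(Taxon24,((Taxon60,(Taxon26,Taxon56)),(Taxon65,Taxon28)))),Taxon19))).
That clade contains 21 terminal taxa: Taxon16, Taxon18, Taxon19, Taxon24, Taxon26, Taxon27, Taxon28, Taxon3, Taxon39, Taxon43, Taxon49, Taxon52, Taxon56, Taxon58, Taxon60, Taxon63, Taxon65, Taxon66, Taxon70, Taxon73, Taxon8.

21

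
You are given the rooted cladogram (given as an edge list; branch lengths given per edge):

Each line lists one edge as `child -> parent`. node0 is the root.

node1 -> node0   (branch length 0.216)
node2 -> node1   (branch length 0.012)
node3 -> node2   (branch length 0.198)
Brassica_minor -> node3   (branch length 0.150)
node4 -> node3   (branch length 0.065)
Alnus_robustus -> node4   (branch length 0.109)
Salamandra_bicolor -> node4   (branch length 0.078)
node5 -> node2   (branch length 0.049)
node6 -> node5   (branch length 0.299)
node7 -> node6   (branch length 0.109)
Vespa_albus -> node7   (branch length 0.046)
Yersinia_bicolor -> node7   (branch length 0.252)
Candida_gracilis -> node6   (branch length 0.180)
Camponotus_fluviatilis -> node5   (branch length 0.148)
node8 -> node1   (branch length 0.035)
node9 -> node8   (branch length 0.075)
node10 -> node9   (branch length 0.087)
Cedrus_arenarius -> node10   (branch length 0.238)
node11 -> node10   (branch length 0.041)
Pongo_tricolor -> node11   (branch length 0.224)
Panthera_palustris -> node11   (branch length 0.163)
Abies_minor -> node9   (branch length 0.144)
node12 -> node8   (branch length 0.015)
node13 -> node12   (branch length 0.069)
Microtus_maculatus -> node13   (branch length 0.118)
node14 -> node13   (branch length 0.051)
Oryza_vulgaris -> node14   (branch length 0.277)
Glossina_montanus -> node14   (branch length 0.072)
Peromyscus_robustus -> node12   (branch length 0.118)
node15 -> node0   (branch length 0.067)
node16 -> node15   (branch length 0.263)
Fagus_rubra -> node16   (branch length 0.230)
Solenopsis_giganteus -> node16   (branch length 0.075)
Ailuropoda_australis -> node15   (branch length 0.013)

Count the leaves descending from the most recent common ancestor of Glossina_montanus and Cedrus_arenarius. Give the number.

8

The MRCA of Glossina_montanus and Cedrus_arenarius is the node subtending (((Cedrus_arenarius,(Pongo_tricolor,Panthera_palustris)),Abies_minor),((Microtus_maculatus,(Oryza_vulgaris,Glossina_montanus)),Peromyscus_robustus)).
That clade contains 8 terminal taxa: Abies_minor, Cedrus_arenarius, Glossina_montanus, Microtus_maculatus, Oryza_vulgaris, Panthera_palustris, Peromyscus_robustus, Pongo_tricolor.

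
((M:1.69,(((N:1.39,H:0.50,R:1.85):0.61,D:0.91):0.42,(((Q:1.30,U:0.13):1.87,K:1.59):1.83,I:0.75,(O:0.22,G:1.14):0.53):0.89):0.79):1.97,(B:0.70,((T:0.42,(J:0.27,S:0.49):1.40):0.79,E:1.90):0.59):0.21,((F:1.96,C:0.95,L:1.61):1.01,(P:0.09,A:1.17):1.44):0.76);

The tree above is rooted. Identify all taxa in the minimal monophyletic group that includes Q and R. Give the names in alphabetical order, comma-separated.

Tracing Q: it sits inside (Q,U).
Tracing R: it sits inside (N,H,R).
The smallest clade enclosing both is (((N,H,R),D),(((Q,U),K),I,(O,G))); the answer is its 10 terminal taxa in alphabetical order.

D, G, H, I, K, N, O, Q, R, U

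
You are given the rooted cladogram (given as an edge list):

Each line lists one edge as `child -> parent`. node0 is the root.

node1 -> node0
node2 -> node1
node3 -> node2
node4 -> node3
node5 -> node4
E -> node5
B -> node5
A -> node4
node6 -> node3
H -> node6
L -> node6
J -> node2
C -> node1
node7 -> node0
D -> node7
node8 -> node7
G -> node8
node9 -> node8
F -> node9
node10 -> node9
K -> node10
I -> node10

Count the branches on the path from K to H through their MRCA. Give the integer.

The MRCA of K and H is the root of the tree.
From K up to that node: 5 branches. From H up to the same node: 5 branches. Total: 5 + 5 = 10.

10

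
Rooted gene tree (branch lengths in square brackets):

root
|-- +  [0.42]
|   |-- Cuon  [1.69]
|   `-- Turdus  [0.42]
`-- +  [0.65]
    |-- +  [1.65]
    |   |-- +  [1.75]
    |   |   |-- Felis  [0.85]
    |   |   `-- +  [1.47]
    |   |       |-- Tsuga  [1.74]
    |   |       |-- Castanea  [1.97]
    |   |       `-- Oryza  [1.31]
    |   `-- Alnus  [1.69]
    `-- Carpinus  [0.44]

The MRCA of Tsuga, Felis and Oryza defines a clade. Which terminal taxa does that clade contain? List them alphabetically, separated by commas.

Castanea, Felis, Oryza, Tsuga

Tracing Tsuga: it sits inside (Tsuga,Castanea,Oryza).
Tracing Felis: it sits inside (Felis,(Tsuga,Castanea,Oryza)).
Tracing Oryza: it sits inside (Tsuga,Castanea,Oryza).
The smallest clade enclosing all 3 is (Felis,(Tsuga,Castanea,Oryza)); the answer is its 4 terminal taxa in alphabetical order.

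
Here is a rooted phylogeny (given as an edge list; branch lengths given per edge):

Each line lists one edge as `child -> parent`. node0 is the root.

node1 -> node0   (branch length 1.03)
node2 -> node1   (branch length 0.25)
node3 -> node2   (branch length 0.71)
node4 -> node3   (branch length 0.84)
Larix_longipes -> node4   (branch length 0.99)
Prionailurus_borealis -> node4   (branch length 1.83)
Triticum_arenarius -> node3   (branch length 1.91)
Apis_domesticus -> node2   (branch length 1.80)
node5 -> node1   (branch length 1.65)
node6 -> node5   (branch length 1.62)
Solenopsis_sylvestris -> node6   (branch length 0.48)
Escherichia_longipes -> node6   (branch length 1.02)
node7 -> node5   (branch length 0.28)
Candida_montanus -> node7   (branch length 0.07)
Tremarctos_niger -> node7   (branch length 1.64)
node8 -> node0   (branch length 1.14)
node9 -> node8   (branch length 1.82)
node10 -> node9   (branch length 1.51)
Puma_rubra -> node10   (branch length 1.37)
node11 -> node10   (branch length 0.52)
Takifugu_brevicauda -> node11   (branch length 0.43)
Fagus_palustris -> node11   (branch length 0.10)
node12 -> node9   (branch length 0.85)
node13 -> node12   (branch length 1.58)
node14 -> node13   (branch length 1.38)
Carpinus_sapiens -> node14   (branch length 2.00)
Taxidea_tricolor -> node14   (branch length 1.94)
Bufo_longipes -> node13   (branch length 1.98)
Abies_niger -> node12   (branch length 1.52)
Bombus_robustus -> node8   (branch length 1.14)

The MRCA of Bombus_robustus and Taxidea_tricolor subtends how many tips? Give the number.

8

The MRCA of Bombus_robustus and Taxidea_tricolor is the node subtending (((Puma_rubra,(Takifugu_brevicauda,Fagus_palustris)),(((Carpinus_sapiens,Taxidea_tricolor),Bufo_longipes),Abies_niger)),Bombus_robustus).
That clade contains 8 terminal taxa: Abies_niger, Bombus_robustus, Bufo_longipes, Carpinus_sapiens, Fagus_palustris, Puma_rubra, Takifugu_brevicauda, Taxidea_tricolor.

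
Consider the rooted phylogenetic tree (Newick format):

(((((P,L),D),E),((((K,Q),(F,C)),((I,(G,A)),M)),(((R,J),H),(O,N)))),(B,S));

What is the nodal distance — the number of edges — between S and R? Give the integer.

The MRCA of S and R is the root of the tree.
From S up to that node: 2 branches. From R up to the same node: 6 branches. Total: 2 + 6 = 8.

8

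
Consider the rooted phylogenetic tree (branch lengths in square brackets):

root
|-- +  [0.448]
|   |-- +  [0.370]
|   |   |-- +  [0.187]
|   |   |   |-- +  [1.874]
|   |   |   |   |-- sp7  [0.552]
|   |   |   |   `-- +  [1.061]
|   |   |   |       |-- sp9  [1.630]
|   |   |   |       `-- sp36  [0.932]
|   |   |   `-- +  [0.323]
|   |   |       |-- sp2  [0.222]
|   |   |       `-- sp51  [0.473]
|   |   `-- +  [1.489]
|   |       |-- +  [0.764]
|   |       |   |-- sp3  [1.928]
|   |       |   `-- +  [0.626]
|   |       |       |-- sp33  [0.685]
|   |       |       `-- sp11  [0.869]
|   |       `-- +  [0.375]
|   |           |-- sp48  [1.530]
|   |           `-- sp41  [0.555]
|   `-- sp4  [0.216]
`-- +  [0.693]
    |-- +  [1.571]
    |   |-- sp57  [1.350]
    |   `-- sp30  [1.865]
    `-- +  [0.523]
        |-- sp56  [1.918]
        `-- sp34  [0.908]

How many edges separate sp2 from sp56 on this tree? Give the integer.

8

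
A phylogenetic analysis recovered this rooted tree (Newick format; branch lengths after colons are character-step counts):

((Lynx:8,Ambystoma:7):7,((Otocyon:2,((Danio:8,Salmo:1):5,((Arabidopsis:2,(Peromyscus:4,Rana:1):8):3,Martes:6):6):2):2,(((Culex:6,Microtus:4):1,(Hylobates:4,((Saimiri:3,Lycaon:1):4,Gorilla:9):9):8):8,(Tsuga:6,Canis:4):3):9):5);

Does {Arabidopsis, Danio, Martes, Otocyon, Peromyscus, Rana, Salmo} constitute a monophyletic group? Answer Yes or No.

Yes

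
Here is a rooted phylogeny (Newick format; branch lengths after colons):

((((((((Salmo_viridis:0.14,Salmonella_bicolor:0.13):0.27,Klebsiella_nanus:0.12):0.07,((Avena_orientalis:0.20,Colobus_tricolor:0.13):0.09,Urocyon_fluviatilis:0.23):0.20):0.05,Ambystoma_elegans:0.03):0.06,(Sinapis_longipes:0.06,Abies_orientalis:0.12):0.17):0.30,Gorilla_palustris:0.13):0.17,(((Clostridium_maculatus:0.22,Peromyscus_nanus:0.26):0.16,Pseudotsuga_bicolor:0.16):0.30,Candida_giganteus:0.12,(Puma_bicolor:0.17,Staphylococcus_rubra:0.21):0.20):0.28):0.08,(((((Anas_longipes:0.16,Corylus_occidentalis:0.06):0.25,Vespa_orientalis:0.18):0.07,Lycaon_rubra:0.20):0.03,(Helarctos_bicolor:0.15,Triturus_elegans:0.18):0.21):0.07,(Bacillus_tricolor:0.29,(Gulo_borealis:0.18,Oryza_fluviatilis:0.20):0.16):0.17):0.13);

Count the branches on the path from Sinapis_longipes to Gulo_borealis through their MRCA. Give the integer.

The MRCA of Sinapis_longipes and Gulo_borealis is the root of the tree.
From Sinapis_longipes up to that node: 5 branches. From Gulo_borealis up to the same node: 4 branches. Total: 5 + 4 = 9.

9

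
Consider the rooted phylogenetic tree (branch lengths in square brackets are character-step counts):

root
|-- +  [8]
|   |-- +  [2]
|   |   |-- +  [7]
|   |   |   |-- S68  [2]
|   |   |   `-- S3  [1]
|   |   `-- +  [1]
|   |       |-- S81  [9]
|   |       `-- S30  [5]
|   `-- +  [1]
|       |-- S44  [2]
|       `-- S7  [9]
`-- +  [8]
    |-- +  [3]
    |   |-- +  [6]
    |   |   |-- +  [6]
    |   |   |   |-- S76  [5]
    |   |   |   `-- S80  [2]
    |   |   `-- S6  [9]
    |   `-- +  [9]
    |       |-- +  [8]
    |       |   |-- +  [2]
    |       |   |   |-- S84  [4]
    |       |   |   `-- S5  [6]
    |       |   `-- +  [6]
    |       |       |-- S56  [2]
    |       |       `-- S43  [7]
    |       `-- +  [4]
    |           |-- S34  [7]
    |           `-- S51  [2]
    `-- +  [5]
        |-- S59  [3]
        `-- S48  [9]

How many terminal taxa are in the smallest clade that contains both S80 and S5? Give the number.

The MRCA of S80 and S5 is the node subtending (((S76,S80),S6),(((S84,S5),(S56,S43)),(S34,S51))).
That clade contains 9 terminal taxa: S34, S43, S5, S51, S56, S6, S76, S80, S84.

9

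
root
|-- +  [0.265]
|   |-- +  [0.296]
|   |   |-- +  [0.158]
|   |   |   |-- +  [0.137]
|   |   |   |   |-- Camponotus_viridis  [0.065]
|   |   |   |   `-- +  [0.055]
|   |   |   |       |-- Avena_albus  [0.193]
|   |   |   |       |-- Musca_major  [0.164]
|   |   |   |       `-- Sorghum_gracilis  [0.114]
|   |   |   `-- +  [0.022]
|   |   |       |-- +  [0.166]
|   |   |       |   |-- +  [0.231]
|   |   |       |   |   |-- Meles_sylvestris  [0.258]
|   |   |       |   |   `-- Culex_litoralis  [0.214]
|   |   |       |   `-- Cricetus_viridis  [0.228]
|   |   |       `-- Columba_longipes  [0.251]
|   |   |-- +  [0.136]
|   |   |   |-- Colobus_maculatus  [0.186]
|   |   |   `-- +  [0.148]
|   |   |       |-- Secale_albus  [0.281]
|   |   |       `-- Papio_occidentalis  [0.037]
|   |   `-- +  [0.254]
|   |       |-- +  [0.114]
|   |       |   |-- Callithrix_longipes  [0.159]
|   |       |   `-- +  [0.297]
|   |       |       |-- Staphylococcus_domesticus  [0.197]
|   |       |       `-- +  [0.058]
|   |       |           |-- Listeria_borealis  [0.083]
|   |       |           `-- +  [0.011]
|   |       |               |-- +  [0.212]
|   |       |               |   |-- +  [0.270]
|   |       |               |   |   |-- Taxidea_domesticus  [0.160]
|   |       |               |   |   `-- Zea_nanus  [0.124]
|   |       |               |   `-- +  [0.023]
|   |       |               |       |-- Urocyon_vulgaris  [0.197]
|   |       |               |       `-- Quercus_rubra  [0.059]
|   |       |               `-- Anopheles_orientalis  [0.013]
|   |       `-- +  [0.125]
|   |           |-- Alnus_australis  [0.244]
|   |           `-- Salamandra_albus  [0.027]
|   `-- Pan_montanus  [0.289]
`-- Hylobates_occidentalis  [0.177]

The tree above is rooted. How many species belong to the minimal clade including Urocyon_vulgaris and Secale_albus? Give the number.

21

The MRCA of Urocyon_vulgaris and Secale_albus is the node subtending (((Camponotus_viridis,(Avena_albus,Musca_major,Sorghum_gracilis)),(((Meles_sylvestris,Culex_litoralis),Cricetus_viridis),Columba_longipes)),(Colobus_maculatus,(Secale_albus,Papio_occidentalis)),((Callithrix_longipes,(Staphylococcus_domesticus,(Listeria_borealis,(((Taxidea_domesticus,Zea_nanus),(Urocyon_vulgaris,Quercus_rubra)),Anopheles_orientalis)))),(Alnus_australis,Salamandra_albus))).
That clade contains 21 terminal taxa: Alnus_australis, Anopheles_orientalis, Avena_albus, Callithrix_longipes, Camponotus_viridis, Colobus_maculatus, Columba_longipes, Cricetus_viridis, Culex_litoralis, Listeria_borealis, Meles_sylvestris, Musca_major, Papio_occidentalis, Quercus_rubra, Salamandra_albus, Secale_albus, Sorghum_gracilis, Staphylococcus_domesticus, Taxidea_domesticus, Urocyon_vulgaris, Zea_nanus.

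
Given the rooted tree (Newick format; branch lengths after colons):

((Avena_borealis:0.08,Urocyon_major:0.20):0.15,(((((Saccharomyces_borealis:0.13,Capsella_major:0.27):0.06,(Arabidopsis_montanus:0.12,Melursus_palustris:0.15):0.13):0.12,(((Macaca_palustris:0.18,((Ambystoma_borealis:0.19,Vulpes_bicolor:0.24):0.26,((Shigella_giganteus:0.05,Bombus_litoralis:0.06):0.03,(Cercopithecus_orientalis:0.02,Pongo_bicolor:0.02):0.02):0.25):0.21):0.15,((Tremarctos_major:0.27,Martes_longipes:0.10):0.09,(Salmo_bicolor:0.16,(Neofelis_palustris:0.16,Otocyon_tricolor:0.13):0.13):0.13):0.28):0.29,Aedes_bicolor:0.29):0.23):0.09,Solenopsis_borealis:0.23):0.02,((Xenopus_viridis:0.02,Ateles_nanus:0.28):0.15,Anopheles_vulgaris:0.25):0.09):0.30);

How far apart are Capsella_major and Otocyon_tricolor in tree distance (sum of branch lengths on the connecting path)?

The path runs Capsella_major → … → MRCA → … → Otocyon_tricolor; the MRCA is the node subtending (((Saccharomyces_borealis,Capsella_major),(Arabidopsis_montanus,Melursus_palustris)),(((Macaca_palustris,((Ambystoma_borealis,Vulpes_bicolor),((Shigella_giganteus,Bombus_litoralis),(Cercopithecus_orientalis,Pongo_bicolor)))),((Tremarctos_major,Martes_longipes),(Salmo_bicolor,(Neofelis_palustris,Otocyon_tricolor)))),Aedes_bicolor)).
Branch lengths along that path: 0.27 + 0.06 + 0.12 + 0.23 + 0.29 + 0.28 + 0.13 + 0.13 + 0.13 = 1.64.

1.64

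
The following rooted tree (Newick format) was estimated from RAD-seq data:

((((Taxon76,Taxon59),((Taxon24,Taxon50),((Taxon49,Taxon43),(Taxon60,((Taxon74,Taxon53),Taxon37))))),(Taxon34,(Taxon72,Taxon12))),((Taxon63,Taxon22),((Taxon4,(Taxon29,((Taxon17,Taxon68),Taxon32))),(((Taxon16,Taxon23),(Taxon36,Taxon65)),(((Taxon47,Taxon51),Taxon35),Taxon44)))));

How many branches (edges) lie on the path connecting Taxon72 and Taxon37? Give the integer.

9

The MRCA of Taxon72 and Taxon37 is the node subtending (((Taxon76,Taxon59),((Taxon24,Taxon50),((Taxon49,Taxon43),(Taxon60,((Taxon74,Taxon53),Taxon37))))),(Taxon34,(Taxon72,Taxon12))).
From Taxon72 up to that node: 3 branches. From Taxon37 up to the same node: 6 branches. Total: 3 + 6 = 9.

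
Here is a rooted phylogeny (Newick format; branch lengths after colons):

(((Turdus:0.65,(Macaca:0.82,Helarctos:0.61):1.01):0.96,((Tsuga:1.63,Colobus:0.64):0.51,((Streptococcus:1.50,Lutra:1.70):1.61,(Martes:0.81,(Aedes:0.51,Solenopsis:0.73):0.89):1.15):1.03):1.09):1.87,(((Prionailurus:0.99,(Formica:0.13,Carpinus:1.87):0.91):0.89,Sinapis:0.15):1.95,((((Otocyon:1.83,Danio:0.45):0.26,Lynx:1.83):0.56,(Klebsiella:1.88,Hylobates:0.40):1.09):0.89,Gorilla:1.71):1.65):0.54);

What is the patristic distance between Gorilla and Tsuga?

9.00

The path runs Gorilla → … → MRCA → … → Tsuga; the MRCA is the root of the tree.
Branch lengths along that path: 1.71 + 1.65 + 0.54 + 1.87 + 1.09 + 0.51 + 1.63 = 9.00.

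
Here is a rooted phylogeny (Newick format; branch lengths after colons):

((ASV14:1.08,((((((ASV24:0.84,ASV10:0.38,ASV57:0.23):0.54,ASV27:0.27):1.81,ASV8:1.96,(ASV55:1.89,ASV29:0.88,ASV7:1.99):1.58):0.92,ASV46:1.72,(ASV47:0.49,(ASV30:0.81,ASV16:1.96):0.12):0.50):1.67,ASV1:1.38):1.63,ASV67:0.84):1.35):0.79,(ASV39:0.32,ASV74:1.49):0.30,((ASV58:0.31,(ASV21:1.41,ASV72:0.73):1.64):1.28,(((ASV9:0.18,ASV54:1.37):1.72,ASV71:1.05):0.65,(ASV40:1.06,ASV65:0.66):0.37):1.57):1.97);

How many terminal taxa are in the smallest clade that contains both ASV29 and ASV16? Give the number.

The MRCA of ASV29 and ASV16 is the node subtending ((((ASV24,ASV10,ASV57),ASV27),ASV8,(ASV55,ASV29,ASV7)),ASV46,(ASV47,(ASV30,ASV16))).
That clade contains 12 terminal taxa: ASV10, ASV16, ASV24, ASV27, ASV29, ASV30, ASV46, ASV47, ASV55, ASV57, ASV7, ASV8.

12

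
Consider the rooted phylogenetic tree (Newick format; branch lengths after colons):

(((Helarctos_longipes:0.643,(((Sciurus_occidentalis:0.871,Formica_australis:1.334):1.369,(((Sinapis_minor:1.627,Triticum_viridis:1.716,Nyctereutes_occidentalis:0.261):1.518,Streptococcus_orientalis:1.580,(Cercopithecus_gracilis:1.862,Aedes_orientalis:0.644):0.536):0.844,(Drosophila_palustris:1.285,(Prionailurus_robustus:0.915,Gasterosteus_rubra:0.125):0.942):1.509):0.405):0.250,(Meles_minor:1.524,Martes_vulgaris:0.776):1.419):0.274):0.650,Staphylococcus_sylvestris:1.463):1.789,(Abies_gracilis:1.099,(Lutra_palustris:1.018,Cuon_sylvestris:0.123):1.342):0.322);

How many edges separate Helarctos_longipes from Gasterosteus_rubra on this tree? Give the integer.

The MRCA of Helarctos_longipes and Gasterosteus_rubra is the node subtending (Helarctos_longipes,(((Sciurus_occidentalis,Formica_australis),(((Sinapis_minor,Triticum_viridis,Nyctereutes_occidentalis),Streptococcus_orientalis,(Cercopithecus_gracilis,Aedes_orientalis)),(Drosophila_palustris,(Prionailurus_robustus,Gasterosteus_rubra)))),(Meles_minor,Martes_vulgaris))).
From Helarctos_longipes up to that node: 1 branch. From Gasterosteus_rubra up to the same node: 6 branches. Total: 1 + 6 = 7.

7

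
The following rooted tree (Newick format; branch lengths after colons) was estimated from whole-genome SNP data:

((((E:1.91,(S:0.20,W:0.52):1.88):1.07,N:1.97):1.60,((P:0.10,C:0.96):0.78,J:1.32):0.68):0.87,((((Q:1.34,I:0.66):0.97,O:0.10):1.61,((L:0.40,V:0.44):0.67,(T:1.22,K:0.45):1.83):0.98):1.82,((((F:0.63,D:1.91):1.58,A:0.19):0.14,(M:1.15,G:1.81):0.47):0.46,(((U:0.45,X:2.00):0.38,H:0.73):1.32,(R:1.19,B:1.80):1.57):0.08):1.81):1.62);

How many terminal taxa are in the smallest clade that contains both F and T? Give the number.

17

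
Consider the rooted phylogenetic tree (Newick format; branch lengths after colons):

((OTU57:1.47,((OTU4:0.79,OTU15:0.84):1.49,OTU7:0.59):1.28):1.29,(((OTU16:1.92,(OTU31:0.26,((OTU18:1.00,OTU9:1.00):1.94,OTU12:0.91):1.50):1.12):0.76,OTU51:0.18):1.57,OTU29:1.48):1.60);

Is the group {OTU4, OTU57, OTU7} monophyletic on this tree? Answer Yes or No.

The MRCA of the listed taxa subtends (OTU57,((OTU4,OTU15),OTU7)).
That clade also contains OTU15, which is not in the proposed group, so the group is not monophyletic.

No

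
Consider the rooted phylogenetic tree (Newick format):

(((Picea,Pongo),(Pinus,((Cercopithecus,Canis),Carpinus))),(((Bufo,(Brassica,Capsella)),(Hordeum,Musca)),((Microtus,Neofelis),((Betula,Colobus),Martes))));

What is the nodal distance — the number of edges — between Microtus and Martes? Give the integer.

The MRCA of Microtus and Martes is the node subtending ((Microtus,Neofelis),((Betula,Colobus),Martes)).
From Microtus up to that node: 2 branches. From Martes up to the same node: 2 branches. Total: 2 + 2 = 4.

4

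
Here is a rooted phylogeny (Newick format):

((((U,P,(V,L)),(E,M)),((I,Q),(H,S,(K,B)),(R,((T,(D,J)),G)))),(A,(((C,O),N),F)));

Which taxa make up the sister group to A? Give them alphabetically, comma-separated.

C, F, N, O

A attaches to the tree at the node subtending (A,(((C,O),N),F)).
The other lineage descending from that same node — the sister group — is (((C,O),N),F); its 4 tips in alphabetical order are the answer.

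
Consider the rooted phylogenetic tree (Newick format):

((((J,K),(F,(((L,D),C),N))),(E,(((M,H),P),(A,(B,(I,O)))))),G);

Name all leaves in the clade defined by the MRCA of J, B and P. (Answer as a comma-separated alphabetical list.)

A, B, C, D, E, F, H, I, J, K, L, M, N, O, P

Tracing J: it sits inside (J,K).
Tracing B: it sits inside (B,(I,O)).
Tracing P: it sits inside ((M,H),P).
The smallest clade enclosing all 3 is (((J,K),(F,(((L,D),C),N))),(E,(((M,H),P),(A,(B,(I,O)))))); the answer is its 15 terminal taxa in alphabetical order.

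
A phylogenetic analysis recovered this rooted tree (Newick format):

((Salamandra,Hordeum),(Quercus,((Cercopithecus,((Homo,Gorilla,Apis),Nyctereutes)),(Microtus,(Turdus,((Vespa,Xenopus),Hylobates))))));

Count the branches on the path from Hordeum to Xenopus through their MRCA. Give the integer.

The MRCA of Hordeum and Xenopus is the root of the tree.
From Hordeum up to that node: 2 branches. From Xenopus up to the same node: 7 branches. Total: 2 + 7 = 9.

9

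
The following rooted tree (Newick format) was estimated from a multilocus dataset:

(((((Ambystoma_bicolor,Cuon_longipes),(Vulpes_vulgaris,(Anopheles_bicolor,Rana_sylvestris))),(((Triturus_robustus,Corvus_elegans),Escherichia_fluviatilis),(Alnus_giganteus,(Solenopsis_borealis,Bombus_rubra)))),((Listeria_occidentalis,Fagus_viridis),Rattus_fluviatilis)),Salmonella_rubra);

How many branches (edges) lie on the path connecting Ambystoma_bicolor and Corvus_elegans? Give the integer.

7

The MRCA of Ambystoma_bicolor and Corvus_elegans is the node subtending (((Ambystoma_bicolor,Cuon_longipes),(Vulpes_vulgaris,(Anopheles_bicolor,Rana_sylvestris))),(((Triturus_robustus,Corvus_elegans),Escherichia_fluviatilis),(Alnus_giganteus,(Solenopsis_borealis,Bombus_rubra)))).
From Ambystoma_bicolor up to that node: 3 branches. From Corvus_elegans up to the same node: 4 branches. Total: 3 + 4 = 7.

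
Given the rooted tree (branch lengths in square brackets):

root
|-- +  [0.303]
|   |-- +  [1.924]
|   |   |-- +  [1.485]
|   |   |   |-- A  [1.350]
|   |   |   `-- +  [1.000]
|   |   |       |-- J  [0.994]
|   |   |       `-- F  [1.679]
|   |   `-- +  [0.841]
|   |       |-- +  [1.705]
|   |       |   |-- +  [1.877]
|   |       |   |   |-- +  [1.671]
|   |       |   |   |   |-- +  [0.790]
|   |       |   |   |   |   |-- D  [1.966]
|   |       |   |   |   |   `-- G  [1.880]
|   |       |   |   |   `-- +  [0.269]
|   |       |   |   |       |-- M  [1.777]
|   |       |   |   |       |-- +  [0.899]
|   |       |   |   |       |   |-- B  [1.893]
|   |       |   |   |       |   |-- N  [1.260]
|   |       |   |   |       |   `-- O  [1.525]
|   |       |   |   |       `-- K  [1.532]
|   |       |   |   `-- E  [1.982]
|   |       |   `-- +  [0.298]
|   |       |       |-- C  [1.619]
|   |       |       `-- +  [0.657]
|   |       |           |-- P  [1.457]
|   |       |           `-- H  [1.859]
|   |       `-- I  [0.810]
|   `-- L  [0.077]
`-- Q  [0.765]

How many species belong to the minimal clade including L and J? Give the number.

The MRCA of L and J is the node subtending (((A,(J,F)),(((((D,G),(M,(B,N,O),K)),E),(C,(P,H))),I)),L).
That clade contains 16 terminal taxa: A, B, C, D, E, F, G, H, I, J, K, L, M, N, O, P.

16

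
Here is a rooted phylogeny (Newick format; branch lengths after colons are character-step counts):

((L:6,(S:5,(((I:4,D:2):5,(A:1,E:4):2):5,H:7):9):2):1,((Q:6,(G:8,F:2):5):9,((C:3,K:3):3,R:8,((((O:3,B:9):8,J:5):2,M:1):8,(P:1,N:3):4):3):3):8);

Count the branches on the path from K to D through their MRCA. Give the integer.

The MRCA of K and D is the root of the tree.
From K up to that node: 4 branches. From D up to the same node: 6 branches. Total: 4 + 6 = 10.

10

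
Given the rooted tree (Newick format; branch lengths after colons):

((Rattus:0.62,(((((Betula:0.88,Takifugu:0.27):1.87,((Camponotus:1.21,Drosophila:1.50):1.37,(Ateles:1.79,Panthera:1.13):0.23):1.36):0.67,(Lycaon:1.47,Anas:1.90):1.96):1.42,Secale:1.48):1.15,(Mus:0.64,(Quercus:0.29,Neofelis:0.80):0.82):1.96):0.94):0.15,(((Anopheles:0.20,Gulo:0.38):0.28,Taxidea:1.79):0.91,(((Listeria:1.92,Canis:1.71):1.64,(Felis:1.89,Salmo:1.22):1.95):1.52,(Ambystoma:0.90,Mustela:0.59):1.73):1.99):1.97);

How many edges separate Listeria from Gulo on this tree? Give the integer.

7

The MRCA of Listeria and Gulo is the node subtending (((Anopheles,Gulo),Taxidea),(((Listeria,Canis),(Felis,Salmo)),(Ambystoma,Mustela))).
From Listeria up to that node: 4 branches. From Gulo up to the same node: 3 branches. Total: 4 + 3 = 7.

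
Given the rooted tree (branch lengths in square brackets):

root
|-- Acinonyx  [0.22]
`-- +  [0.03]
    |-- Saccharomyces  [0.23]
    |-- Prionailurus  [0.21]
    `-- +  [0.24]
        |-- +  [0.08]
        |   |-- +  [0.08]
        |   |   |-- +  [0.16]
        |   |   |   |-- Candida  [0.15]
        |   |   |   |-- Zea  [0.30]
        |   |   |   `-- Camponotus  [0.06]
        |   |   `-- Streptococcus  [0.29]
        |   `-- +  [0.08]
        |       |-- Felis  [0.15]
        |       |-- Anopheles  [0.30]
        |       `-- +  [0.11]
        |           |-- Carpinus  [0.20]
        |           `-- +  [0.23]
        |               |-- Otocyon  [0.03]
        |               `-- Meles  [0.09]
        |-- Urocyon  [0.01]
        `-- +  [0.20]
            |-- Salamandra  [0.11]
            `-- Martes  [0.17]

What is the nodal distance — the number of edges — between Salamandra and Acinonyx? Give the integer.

The MRCA of Salamandra and Acinonyx is the root of the tree.
From Salamandra up to that node: 4 branches. From Acinonyx up to the same node: 1 branch. Total: 4 + 1 = 5.

5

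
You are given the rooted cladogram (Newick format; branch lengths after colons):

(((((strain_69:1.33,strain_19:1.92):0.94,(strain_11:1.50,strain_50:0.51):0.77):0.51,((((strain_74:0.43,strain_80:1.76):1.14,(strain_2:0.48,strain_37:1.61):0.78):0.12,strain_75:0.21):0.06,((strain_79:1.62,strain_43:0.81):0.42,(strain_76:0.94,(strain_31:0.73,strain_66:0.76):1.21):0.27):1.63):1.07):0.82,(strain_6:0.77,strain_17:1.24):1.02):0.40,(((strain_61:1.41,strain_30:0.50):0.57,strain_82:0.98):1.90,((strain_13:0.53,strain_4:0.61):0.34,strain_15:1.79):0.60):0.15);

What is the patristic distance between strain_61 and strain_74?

8.07

The path runs strain_61 → … → MRCA → … → strain_74; the MRCA is the root of the tree.
Branch lengths along that path: 1.41 + 0.57 + 1.90 + 0.15 + 0.40 + 0.82 + 1.07 + 0.06 + 0.12 + 1.14 + 0.43 = 8.07.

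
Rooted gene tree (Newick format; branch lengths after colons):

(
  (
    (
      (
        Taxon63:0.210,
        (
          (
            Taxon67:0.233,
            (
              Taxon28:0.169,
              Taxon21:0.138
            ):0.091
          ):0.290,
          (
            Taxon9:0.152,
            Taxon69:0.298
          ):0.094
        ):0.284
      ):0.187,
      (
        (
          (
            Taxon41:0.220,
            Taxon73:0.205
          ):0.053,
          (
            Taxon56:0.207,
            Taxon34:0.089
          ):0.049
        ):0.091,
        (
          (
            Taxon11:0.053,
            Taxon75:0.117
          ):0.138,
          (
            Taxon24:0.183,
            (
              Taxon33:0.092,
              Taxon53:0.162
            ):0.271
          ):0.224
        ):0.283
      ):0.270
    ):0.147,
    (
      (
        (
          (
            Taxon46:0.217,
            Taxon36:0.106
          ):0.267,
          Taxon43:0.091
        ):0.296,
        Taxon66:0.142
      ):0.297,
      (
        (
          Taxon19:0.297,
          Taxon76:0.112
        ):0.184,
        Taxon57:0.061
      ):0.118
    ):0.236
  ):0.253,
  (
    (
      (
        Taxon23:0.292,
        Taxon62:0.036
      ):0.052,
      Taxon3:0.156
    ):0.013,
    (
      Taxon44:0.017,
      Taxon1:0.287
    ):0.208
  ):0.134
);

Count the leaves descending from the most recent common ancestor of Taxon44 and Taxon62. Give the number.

5

The MRCA of Taxon44 and Taxon62 is the node subtending (((Taxon23,Taxon62),Taxon3),(Taxon44,Taxon1)).
That clade contains 5 terminal taxa: Taxon1, Taxon23, Taxon3, Taxon44, Taxon62.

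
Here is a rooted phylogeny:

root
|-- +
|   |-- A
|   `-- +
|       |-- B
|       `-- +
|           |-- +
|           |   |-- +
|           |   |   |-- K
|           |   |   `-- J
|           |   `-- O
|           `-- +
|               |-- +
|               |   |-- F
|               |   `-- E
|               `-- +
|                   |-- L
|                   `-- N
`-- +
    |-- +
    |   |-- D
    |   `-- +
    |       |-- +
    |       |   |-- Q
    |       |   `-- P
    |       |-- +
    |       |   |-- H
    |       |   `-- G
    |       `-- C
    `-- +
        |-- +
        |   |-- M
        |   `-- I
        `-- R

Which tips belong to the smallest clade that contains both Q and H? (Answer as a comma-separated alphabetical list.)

C, G, H, P, Q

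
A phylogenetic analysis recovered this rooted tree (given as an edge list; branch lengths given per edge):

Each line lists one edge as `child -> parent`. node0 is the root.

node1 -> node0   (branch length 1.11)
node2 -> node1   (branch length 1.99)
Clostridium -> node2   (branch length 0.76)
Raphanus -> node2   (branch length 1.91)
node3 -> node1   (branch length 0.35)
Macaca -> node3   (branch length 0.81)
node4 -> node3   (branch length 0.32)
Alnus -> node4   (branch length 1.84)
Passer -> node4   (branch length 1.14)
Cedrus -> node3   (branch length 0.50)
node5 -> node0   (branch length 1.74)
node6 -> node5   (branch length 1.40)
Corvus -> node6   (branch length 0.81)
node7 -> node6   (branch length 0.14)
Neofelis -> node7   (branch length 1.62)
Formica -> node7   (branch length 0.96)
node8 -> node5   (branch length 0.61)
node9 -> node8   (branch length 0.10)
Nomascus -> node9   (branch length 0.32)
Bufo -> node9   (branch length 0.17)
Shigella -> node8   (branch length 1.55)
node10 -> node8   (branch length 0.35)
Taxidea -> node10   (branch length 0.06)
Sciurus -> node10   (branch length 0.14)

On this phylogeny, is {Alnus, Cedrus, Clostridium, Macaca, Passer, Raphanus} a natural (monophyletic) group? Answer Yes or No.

The most recent common ancestor of these taxa subtends ((Clostridium,Raphanus),(Macaca,(Alnus,Passer),Cedrus)).
That clade has exactly 6 tips — every listed taxon and nothing else — so the group is monophyletic.

Yes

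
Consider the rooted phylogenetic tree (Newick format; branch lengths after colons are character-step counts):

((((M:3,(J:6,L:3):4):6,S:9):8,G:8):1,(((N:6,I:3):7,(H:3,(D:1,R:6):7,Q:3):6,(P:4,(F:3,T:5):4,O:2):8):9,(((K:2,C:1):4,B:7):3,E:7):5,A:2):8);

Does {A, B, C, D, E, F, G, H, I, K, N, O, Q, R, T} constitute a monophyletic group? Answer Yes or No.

The MRCA of the listed taxa is the root, so the smallest clade containing them is the whole tree.
That clade also contains J, L, M, P, S, which are not in the proposed group, so the group is not monophyletic.

No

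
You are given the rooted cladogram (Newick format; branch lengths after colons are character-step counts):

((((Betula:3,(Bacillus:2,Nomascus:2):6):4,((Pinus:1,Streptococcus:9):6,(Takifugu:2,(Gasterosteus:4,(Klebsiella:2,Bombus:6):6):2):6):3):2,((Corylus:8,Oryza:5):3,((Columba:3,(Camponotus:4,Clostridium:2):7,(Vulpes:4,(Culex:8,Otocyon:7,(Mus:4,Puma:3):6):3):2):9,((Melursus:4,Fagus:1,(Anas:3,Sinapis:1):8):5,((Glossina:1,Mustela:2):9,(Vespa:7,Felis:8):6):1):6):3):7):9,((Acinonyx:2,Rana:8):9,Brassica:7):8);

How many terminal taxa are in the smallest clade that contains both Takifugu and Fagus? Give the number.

27

The MRCA of Takifugu and Fagus is the node subtending (((Betula,(Bacillus,Nomascus)),((Pinus,Streptococcus),(Takifugu,(Gasterosteus,(Klebsiella,Bombus))))),((Corylus,Oryza),((Columba,(Camponotus,Clostridium),(Vulpes,(Culex,Otocyon,(Mus,Puma)))),((Melursus,Fagus,(Anas,Sinapis)),((Glossina,Mustela),(Vespa,Felis)))))).
That clade contains 27 terminal taxa: Anas, Bacillus, Betula, Bombus, Camponotus, Clostridium, Columba, Corylus, Culex, Fagus, Felis, Gasterosteus, Glossina, Klebsiella, Melursus, Mus, Mustela, Nomascus, Oryza, Otocyon, Pinus, Puma, Sinapis, Streptococcus, Takifugu, Vespa, Vulpes.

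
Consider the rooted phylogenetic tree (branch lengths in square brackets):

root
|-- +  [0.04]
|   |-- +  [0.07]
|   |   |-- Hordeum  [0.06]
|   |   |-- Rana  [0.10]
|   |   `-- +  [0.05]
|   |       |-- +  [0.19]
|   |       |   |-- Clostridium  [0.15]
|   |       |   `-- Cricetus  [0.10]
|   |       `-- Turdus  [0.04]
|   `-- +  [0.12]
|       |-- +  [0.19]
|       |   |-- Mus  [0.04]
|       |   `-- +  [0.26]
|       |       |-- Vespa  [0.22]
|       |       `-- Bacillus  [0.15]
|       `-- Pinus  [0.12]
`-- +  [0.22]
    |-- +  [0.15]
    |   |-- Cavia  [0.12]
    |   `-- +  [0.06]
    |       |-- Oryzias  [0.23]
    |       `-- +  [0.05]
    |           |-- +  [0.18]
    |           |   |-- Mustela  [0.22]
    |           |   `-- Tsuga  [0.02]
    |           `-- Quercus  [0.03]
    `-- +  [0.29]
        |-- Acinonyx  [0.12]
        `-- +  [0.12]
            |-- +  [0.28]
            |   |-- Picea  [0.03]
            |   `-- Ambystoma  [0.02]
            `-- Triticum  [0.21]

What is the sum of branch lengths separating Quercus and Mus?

The path runs Quercus → … → MRCA → … → Mus; the MRCA is the root of the tree.
Branch lengths along that path: 0.03 + 0.05 + 0.06 + 0.15 + 0.22 + 0.04 + 0.12 + 0.19 + 0.04 = 0.90.

0.90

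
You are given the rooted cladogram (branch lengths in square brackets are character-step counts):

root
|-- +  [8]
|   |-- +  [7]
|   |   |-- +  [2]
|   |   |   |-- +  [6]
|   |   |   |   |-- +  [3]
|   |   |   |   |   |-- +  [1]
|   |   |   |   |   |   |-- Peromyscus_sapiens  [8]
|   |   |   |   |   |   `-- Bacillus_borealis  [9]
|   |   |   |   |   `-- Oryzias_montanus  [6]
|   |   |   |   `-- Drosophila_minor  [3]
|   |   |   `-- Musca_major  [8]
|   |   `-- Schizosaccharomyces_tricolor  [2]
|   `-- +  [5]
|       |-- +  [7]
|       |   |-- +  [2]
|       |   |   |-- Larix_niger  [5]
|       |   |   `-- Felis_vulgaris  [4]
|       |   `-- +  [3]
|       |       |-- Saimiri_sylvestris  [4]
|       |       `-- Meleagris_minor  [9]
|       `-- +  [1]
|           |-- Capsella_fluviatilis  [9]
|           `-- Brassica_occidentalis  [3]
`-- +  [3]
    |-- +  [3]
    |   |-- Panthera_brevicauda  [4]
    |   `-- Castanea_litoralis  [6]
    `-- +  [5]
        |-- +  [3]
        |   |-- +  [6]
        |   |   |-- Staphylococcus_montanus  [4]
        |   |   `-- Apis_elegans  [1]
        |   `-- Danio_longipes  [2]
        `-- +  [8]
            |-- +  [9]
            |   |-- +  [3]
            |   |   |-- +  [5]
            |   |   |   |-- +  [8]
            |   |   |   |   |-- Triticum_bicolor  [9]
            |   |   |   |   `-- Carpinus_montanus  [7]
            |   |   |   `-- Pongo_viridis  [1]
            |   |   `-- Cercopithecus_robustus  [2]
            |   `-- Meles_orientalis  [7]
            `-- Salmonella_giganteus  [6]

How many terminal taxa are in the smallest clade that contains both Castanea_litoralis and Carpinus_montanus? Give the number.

The MRCA of Castanea_litoralis and Carpinus_montanus is the node subtending ((Panthera_brevicauda,Castanea_litoralis),(((Staphylococcus_montanus,Apis_elegans),Danio_longipes),(((((Triticum_bicolor,Carpinus_montanus),Pongo_viridis),Cercopithecus_robustus),Meles_orientalis),Salmonella_giganteus))).
That clade contains 11 terminal taxa: Apis_elegans, Carpinus_montanus, Castanea_litoralis, Cercopithecus_robustus, Danio_longipes, Meles_orientalis, Panthera_brevicauda, Pongo_viridis, Salmonella_giganteus, Staphylococcus_montanus, Triticum_bicolor.

11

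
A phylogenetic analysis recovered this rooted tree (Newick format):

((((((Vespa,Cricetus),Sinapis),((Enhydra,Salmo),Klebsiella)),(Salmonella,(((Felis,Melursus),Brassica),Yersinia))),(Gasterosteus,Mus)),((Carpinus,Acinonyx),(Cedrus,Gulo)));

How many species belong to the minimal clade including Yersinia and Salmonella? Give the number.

5

The MRCA of Yersinia and Salmonella is the node subtending (Salmonella,(((Felis,Melursus),Brassica),Yersinia)).
That clade contains 5 terminal taxa: Brassica, Felis, Melursus, Salmonella, Yersinia.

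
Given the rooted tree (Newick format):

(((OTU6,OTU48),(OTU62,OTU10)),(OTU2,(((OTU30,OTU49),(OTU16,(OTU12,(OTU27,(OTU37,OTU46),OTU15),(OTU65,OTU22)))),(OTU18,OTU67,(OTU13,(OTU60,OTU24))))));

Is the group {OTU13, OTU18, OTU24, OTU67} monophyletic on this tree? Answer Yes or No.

The MRCA of the listed taxa subtends (OTU18,OTU67,(OTU13,(OTU60,OTU24))).
That clade also contains OTU60, which is not in the proposed group, so the group is not monophyletic.

No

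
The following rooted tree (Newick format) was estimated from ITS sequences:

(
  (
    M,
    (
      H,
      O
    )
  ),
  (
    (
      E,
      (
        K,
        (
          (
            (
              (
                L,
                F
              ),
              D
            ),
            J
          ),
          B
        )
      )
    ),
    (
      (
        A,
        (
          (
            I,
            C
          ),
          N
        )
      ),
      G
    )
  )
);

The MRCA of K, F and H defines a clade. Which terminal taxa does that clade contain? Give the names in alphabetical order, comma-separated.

A, B, C, D, E, F, G, H, I, J, K, L, M, N, O

Tracing K: it sits inside (K,((((L,F),D),J),B)).
Tracing F: it sits inside (L,F).
Tracing H: it sits inside (H,O).
The smallest clade enclosing all 3 is the whole tree (their MRCA is the root), so the answer is all 15 tips in alphabetical order.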